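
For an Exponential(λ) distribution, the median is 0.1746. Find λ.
λ = 3.9699

For X ~ Exponential(λ), the CDF is F(x) = 1 - e^(-λx).
The median m satisfies F(m) = 0.5:
1 - e^(-λm) = 0.5
e^(-λm) = 0.5
λm = ln(2)
m = ln(2) / λ

Given m = 0.1746:
λ = ln(2) / 0.1746 = 0.693147 / 0.1746 = 3.9699

Verification: ln(2) / 3.9699 = 0.1746 ✓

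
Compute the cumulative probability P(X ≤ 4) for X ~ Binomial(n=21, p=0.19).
0.631733

We have X ~ Binomial(n=21, p=0.19).

The CDF gives us P(X ≤ k).

Using the CDF:
P(X ≤ 4) = 0.631733

This means there's approximately a 63.2% chance that X is at most 4.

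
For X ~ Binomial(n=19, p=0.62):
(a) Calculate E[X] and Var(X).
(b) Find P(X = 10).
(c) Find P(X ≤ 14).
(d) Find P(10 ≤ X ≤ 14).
(a) E[X] = 11.7800, Var(X) = 4.4764
(b) P(X = 10) = 0.128097
(c) P(X ≤ 14) = 0.903774
(d) P(10 ≤ X ≤ 14) = 0.762768

We have X ~ Binomial(n=19, p=0.62).

(a) Moments:
E[X] = 11.7800
Var(X) = 4.4764
σ = √Var(X) = 2.1158

(b) Point probability using PMF:
P(X = 10) = 0.128097

(c) Cumulative probability using CDF:
P(X ≤ 14) = F(14) = 0.903774

(d) Range probability:
P(10 ≤ X ≤ 14) = P(X ≤ 14) - P(X ≤ 9)
                   = F(14) - F(9)
                   = 0.903774 - 0.141006
                   = 0.762768

This means approximately 76.3% of outcomes fall in the interval [10, 14].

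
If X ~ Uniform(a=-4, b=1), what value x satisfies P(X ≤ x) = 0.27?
-2.6500

We have X ~ Uniform(a=-4, b=1).

We want to find x such that P(X ≤ x) = 0.27.

This is the 27th percentile, which means 27% of values fall below this point.

Using the inverse CDF (quantile function):
x = F⁻¹(0.27) = -2.6500

Verification: P(X ≤ -2.6500) = 0.27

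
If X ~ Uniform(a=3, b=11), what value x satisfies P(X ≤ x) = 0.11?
3.8800

We have X ~ Uniform(a=3, b=11).

We want to find x such that P(X ≤ x) = 0.11.

This is the 11th percentile, which means 11% of values fall below this point.

Using the inverse CDF (quantile function):
x = F⁻¹(0.11) = 3.8800

Verification: P(X ≤ 3.8800) = 0.11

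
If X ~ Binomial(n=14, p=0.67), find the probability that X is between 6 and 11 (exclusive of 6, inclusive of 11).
0.835442

We have X ~ Binomial(n=14, p=0.67).

To find P(6 < X ≤ 11), we use:
P(6 < X ≤ 11) = P(X ≤ 11) - P(X ≤ 6)
                 = F(11) - F(6)
                 = 0.889908 - 0.054466
                 = 0.835442

So there's approximately a 83.5% chance that X falls in this range.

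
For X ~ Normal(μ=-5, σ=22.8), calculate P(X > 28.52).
0.070757

We have X ~ Normal(μ=-5, σ=22.8).

P(X > 28.52) = 1 - P(X ≤ 28.52)
                = 1 - F(28.52)
                = 1 - 0.929243
                = 0.070757

So there's approximately a 7.1% chance that X exceeds 28.52.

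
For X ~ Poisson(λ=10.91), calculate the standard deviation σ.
3.3030

We have X ~ Poisson(λ=10.91).

For a Poisson distribution with λ=10.91:
σ = √Var(X) = 3.3030

The standard deviation is the square root of the variance.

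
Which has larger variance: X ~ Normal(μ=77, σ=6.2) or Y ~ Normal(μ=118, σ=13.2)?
Y has larger variance (174.2400 > 38.4400)

Compute the variance for each distribution:

X ~ Normal(μ=77, σ=6.2):
Var(X) = 38.4400

Y ~ Normal(μ=118, σ=13.2):
Var(Y) = 174.2400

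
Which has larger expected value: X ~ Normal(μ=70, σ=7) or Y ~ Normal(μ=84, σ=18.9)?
Y has larger mean (84.0000 > 70.0000)

Compute the expected value for each distribution:

X ~ Normal(μ=70, σ=7):
E[X] = 70.0000

Y ~ Normal(μ=84, σ=18.9):
E[Y] = 84.0000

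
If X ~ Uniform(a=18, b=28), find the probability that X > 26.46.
0.154000

We have X ~ Uniform(a=18, b=28).

P(X > 26.46) = 1 - P(X ≤ 26.46)
                = 1 - F(26.46)
                = 1 - 0.846000
                = 0.154000

So there's approximately a 15.4% chance that X exceeds 26.46.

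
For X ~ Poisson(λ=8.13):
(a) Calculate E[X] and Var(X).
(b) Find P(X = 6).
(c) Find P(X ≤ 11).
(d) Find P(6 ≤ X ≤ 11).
(a) E[X] = 8.1300, Var(X) = 8.1300
(b) P(X = 6) = 0.118140
(c) P(X ≤ 11) = 0.878463
(d) P(6 ≤ X ≤ 11) = 0.698848

We have X ~ Poisson(λ=8.13).

(a) Moments:
E[X] = 8.1300
Var(X) = 8.1300
σ = √Var(X) = 2.8513

(b) Point probability using PMF:
P(X = 6) = 0.118140

(c) Cumulative probability using CDF:
P(X ≤ 11) = F(11) = 0.878463

(d) Range probability:
P(6 ≤ X ≤ 11) = P(X ≤ 11) - P(X ≤ 5)
                   = F(11) - F(5)
                   = 0.878463 - 0.179616
                   = 0.698848

This means approximately 69.9% of outcomes fall in the interval [6, 11].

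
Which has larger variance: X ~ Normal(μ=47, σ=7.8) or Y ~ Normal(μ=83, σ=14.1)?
Y has larger variance (198.8100 > 60.8400)

Compute the variance for each distribution:

X ~ Normal(μ=47, σ=7.8):
Var(X) = 60.8400

Y ~ Normal(μ=83, σ=14.1):
Var(Y) = 198.8100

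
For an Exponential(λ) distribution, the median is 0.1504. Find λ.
λ = 4.6087

For X ~ Exponential(λ), the CDF is F(x) = 1 - e^(-λx).
The median m satisfies F(m) = 0.5:
1 - e^(-λm) = 0.5
e^(-λm) = 0.5
λm = ln(2)
m = ln(2) / λ

Given m = 0.1504:
λ = ln(2) / 0.1504 = 0.693147 / 0.1504 = 4.6087

Verification: ln(2) / 4.6087 = 0.1504 ✓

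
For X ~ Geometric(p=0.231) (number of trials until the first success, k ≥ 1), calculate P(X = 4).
0.105049

We have X ~ Geometric(p=0.231) (number of trials until the first success, k ≥ 1).

For a Geometric distribution, the PMF gives us the probability of each outcome.

Using the PMF formula:
P(X = 4) = 0.105049

Rounded to 4 decimal places: 0.1050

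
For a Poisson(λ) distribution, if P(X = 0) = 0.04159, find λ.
λ = 3.1799

For a Poisson(λ) distribution, the PMF at 0 is:
P(X = 0) = λ^0 e^(-λ) / 0! = e^(-λ)

Given P(X = 0) = 0.04159:
e^(-λ) = 0.04159
-λ = ln(0.04159)
λ = -ln(0.04159) = 3.1799

Verification: e^(-3.1799) = 0.04159 ✓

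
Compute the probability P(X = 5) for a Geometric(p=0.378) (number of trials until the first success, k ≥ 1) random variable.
0.056579

We have X ~ Geometric(p=0.378) (number of trials until the first success, k ≥ 1).

For a Geometric distribution, the PMF gives us the probability of each outcome.

Using the PMF formula:
P(X = 5) = 0.056579

Rounded to 4 decimal places: 0.0566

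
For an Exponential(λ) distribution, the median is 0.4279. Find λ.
λ = 1.6199

For X ~ Exponential(λ), the CDF is F(x) = 1 - e^(-λx).
The median m satisfies F(m) = 0.5:
1 - e^(-λm) = 0.5
e^(-λm) = 0.5
λm = ln(2)
m = ln(2) / λ

Given m = 0.4279:
λ = ln(2) / 0.4279 = 0.693147 / 0.4279 = 1.6199

Verification: ln(2) / 1.6199 = 0.4279 ✓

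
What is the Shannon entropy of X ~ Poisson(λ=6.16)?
2.3129 nats

We have X ~ Poisson(λ=6.16).

The Shannon entropy measures the uncertainty or information content of the distribution.

For a Poisson distribution with λ=6.16:
H(X) = 2.3129 nats

(In bits, this would be 3.3368 bits.)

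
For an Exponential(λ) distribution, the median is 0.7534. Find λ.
λ = 0.9200

For X ~ Exponential(λ), the CDF is F(x) = 1 - e^(-λx).
The median m satisfies F(m) = 0.5:
1 - e^(-λm) = 0.5
e^(-λm) = 0.5
λm = ln(2)
m = ln(2) / λ

Given m = 0.7534:
λ = ln(2) / 0.7534 = 0.693147 / 0.7534 = 0.9200

Verification: ln(2) / 0.9200 = 0.7534 ✓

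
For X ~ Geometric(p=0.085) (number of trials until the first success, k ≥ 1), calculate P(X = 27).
0.008440

We have X ~ Geometric(p=0.085) (number of trials until the first success, k ≥ 1).

For a Geometric distribution, the PMF gives us the probability of each outcome.

Using the PMF formula:
P(X = 27) = 0.008440

Rounded to 4 decimal places: 0.0084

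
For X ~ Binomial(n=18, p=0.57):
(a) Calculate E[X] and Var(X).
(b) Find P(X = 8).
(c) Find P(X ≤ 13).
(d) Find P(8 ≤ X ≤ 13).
(a) E[X] = 10.2600, Var(X) = 4.4118
(b) P(X = 8) = 0.105376
(c) P(X ≤ 13) = 0.941787
(d) P(8 ≤ X ≤ 13) = 0.846732

We have X ~ Binomial(n=18, p=0.57).

(a) Moments:
E[X] = 10.2600
Var(X) = 4.4118
σ = √Var(X) = 2.1004

(b) Point probability using PMF:
P(X = 8) = 0.105376

(c) Cumulative probability using CDF:
P(X ≤ 13) = F(13) = 0.941787

(d) Range probability:
P(8 ≤ X ≤ 13) = P(X ≤ 13) - P(X ≤ 7)
                   = F(13) - F(7)
                   = 0.941787 - 0.095054
                   = 0.846732

This means approximately 84.7% of outcomes fall in the interval [8, 13].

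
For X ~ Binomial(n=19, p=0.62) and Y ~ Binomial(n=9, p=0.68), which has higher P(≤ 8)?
Y has higher probability (P(Y ≤ 8) = 0.9689 > P(X ≤ 8) = 0.0625)

Compute P(≤ 8) for each distribution:

X ~ Binomial(n=19, p=0.62):
P(X ≤ 8) = 0.0625

Y ~ Binomial(n=9, p=0.68):
P(Y ≤ 8) = 0.9689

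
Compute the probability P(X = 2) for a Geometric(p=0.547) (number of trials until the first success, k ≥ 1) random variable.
0.247791

We have X ~ Geometric(p=0.547) (number of trials until the first success, k ≥ 1).

For a Geometric distribution, the PMF gives us the probability of each outcome.

Using the PMF formula:
P(X = 2) = 0.247791

Rounded to 4 decimal places: 0.2478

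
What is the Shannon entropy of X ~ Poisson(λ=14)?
2.7323 nats

We have X ~ Poisson(λ=14).

The Shannon entropy measures the uncertainty or information content of the distribution.

For a Poisson distribution with λ=14:
H(X) = 2.7323 nats

(In bits, this would be 3.9418 bits.)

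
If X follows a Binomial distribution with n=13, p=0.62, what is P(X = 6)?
0.111520

We have X ~ Binomial(n=13, p=0.62).

For a Binomial distribution, the PMF gives us the probability of each outcome.

Using the PMF formula:
P(X = 6) = 0.111520

Rounded to 4 decimal places: 0.1115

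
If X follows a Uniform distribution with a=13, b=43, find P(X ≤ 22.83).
0.327667

We have X ~ Uniform(a=13, b=43).

The CDF gives us P(X ≤ k).

Using the CDF:
P(X ≤ 22.83) = 0.327667

This means there's approximately a 32.8% chance that X is at most 22.83.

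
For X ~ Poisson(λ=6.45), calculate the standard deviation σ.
2.5397

We have X ~ Poisson(λ=6.45).

For a Poisson distribution with λ=6.45:
σ = √Var(X) = 2.5397

The standard deviation is the square root of the variance.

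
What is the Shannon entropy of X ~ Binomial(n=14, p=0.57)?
2.0343 nats

We have X ~ Binomial(n=14, p=0.57).

The Shannon entropy measures the uncertainty or information content of the distribution.

For a Binomial distribution with n=14, p=0.57:
H(X) = 2.0343 nats

(In bits, this would be 2.9349 bits.)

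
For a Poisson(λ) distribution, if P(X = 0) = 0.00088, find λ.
λ = 7.0356

For a Poisson(λ) distribution, the PMF at 0 is:
P(X = 0) = λ^0 e^(-λ) / 0! = e^(-λ)

Given P(X = 0) = 0.00088:
e^(-λ) = 0.00088
-λ = ln(0.00088)
λ = -ln(0.00088) = 7.0356

Verification: e^(-7.0356) = 0.00088 ✓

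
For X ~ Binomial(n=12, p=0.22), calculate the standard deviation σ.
1.4350

We have X ~ Binomial(n=12, p=0.22).

For a Binomial distribution with n=12, p=0.22:
σ = √Var(X) = 1.4350

The standard deviation is the square root of the variance.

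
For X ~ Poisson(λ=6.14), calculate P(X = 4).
0.127613

We have X ~ Poisson(λ=6.14).

For a Poisson distribution, the PMF gives us the probability of each outcome.

Using the PMF formula:
P(X = 4) = 0.127613

Rounded to 4 decimal places: 0.1276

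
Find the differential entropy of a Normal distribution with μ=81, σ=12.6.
3.9526 nats

We have X ~ Normal(μ=81, σ=12.6).

The differential entropy measures the uncertainty or information content of the distribution.

For a Normal distribution with μ=81, σ=12.6:
h(X) = 3.9526 nats

(In bits, this would be 5.7024 bits.)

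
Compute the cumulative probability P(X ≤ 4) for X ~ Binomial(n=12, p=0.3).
0.723655

We have X ~ Binomial(n=12, p=0.3).

The CDF gives us P(X ≤ k).

Using the CDF:
P(X ≤ 4) = 0.723655

This means there's approximately a 72.4% chance that X is at most 4.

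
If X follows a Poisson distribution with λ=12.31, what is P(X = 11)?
0.111050

We have X ~ Poisson(λ=12.31).

For a Poisson distribution, the PMF gives us the probability of each outcome.

Using the PMF formula:
P(X = 11) = 0.111050

Rounded to 4 decimal places: 0.1110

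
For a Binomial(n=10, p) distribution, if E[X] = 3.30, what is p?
p = 0.33

For a Binomial(n, p) distribution:
E[X] = n × p

Given n = 10 and E[X] = 3.30:
3.30 = 10 × p
p = 3.30 / 10 = 0.33

Verification: Binomial(10, 0.33) has E[X] = 3.30 ✓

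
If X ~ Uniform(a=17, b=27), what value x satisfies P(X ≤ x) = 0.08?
17.8000

We have X ~ Uniform(a=17, b=27).

We want to find x such that P(X ≤ x) = 0.08.

This is the 8th percentile, which means 8% of values fall below this point.

Using the inverse CDF (quantile function):
x = F⁻¹(0.08) = 17.8000

Verification: P(X ≤ 17.8000) = 0.08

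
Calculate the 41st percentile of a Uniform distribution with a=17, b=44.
28.0700

We have X ~ Uniform(a=17, b=44).

We want to find x such that P(X ≤ x) = 0.41.

This is the 41st percentile, which means 41% of values fall below this point.

Using the inverse CDF (quantile function):
x = F⁻¹(0.41) = 28.0700

Verification: P(X ≤ 28.0700) = 0.41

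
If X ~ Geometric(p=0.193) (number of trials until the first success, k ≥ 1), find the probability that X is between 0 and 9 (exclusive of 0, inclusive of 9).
0.854835

We have X ~ Geometric(p=0.193) (number of trials until the first success, k ≥ 1).

To find P(0 < X ≤ 9), we use:
P(0 < X ≤ 9) = P(X ≤ 9) - P(X ≤ 0)
                 = F(9) - F(0)
                 = 0.854835 - 0.000000
                 = 0.854835

So there's approximately a 85.5% chance that X falls in this range.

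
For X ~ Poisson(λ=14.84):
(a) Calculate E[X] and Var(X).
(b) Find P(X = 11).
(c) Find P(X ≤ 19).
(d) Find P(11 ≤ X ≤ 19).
(a) E[X] = 14.8400, Var(X) = 14.8400
(b) P(X = 11) = 0.069133
(c) P(X ≤ 19) = 0.883948
(d) P(11 ≤ X ≤ 19) = 0.757496

We have X ~ Poisson(λ=14.84).

(a) Moments:
E[X] = 14.8400
Var(X) = 14.8400
σ = √Var(X) = 3.8523

(b) Point probability using PMF:
P(X = 11) = 0.069133

(c) Cumulative probability using CDF:
P(X ≤ 19) = F(19) = 0.883948

(d) Range probability:
P(11 ≤ X ≤ 19) = P(X ≤ 19) - P(X ≤ 10)
                   = F(19) - F(10)
                   = 0.883948 - 0.126452
                   = 0.757496

This means approximately 75.7% of outcomes fall in the interval [11, 19].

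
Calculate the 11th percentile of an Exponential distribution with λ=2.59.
0.0450

We have X ~ Exponential(λ=2.59).

We want to find x such that P(X ≤ x) = 0.11.

This is the 11th percentile, which means 11% of values fall below this point.

Using the inverse CDF (quantile function):
x = F⁻¹(0.11) = 0.0450

Verification: P(X ≤ 0.0450) = 0.11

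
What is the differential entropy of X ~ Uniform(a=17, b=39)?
3.0910 nats

We have X ~ Uniform(a=17, b=39).

The differential entropy measures the uncertainty or information content of the distribution.

For a Uniform distribution with a=17, b=39:
h(X) = 3.0910 nats

(In bits, this would be 4.4594 bits.)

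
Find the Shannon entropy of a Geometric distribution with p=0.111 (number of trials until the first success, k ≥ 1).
3.1405 nats

We have X ~ Geometric(p=0.111) (number of trials until the first success, k ≥ 1).

The Shannon entropy measures the uncertainty or information content of the distribution.

For a Geometric distribution with p=0.111 (number of trials until the first success, k ≥ 1):
H(X) = 3.1405 nats

(In bits, this would be 4.5309 bits.)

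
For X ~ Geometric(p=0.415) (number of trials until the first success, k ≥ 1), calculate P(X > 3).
0.200202

We have X ~ Geometric(p=0.415) (number of trials until the first success, k ≥ 1).

P(X > 3) = 1 - P(X ≤ 3)
                = 1 - F(3)
                = 1 - 0.799798
                = 0.200202

So there's approximately a 20.0% chance that X exceeds 3.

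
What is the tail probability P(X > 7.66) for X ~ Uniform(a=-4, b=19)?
0.493043

We have X ~ Uniform(a=-4, b=19).

P(X > 7.66) = 1 - P(X ≤ 7.66)
                = 1 - F(7.66)
                = 1 - 0.506957
                = 0.493043

So there's approximately a 49.3% chance that X exceeds 7.66.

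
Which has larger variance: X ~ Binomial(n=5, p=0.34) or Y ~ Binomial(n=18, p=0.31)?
Y has larger variance (3.8502 > 1.1220)

Compute the variance for each distribution:

X ~ Binomial(n=5, p=0.34):
Var(X) = 1.1220

Y ~ Binomial(n=18, p=0.31):
Var(Y) = 3.8502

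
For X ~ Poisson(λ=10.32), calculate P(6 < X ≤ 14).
0.787586

We have X ~ Poisson(λ=10.32).

To find P(6 < X ≤ 14), we use:
P(6 < X ≤ 14) = P(X ≤ 14) - P(X ≤ 6)
                 = F(14) - F(6)
                 = 0.898806 - 0.111220
                 = 0.787586

So there's approximately a 78.8% chance that X falls in this range.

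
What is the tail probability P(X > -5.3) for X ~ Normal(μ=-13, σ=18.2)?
0.336120

We have X ~ Normal(μ=-13, σ=18.2).

P(X > -5.3) = 1 - P(X ≤ -5.3)
                = 1 - F(-5.3)
                = 1 - 0.663880
                = 0.336120

So there's approximately a 33.6% chance that X exceeds -5.3.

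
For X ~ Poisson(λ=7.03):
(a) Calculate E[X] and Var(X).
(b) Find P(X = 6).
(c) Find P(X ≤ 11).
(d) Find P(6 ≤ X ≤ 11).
(a) E[X] = 7.0300, Var(X) = 7.0300
(b) P(X = 6) = 0.148357
(c) P(X ≤ 11) = 0.945284
(d) P(6 ≤ X ≤ 11) = 0.648390

We have X ~ Poisson(λ=7.03).

(a) Moments:
E[X] = 7.0300
Var(X) = 7.0300
σ = √Var(X) = 2.6514

(b) Point probability using PMF:
P(X = 6) = 0.148357

(c) Cumulative probability using CDF:
P(X ≤ 11) = F(11) = 0.945284

(d) Range probability:
P(6 ≤ X ≤ 11) = P(X ≤ 11) - P(X ≤ 5)
                   = F(11) - F(5)
                   = 0.945284 - 0.296893
                   = 0.648390

This means approximately 64.8% of outcomes fall in the interval [6, 11].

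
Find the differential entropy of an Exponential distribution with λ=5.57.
-0.7174 nats

We have X ~ Exponential(λ=5.57).

The differential entropy measures the uncertainty or information content of the distribution.

For an Exponential distribution with λ=5.57:
h(X) = -0.7174 nats

(In bits, this would be -1.0350 bits.)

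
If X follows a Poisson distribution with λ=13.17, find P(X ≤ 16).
0.823035

We have X ~ Poisson(λ=13.17).

The CDF gives us P(X ≤ k).

Using the CDF:
P(X ≤ 16) = 0.823035

This means there's approximately a 82.3% chance that X is at most 16.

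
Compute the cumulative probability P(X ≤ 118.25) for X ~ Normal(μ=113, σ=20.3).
0.602036

We have X ~ Normal(μ=113, σ=20.3).

The CDF gives us P(X ≤ k).

Using the CDF:
P(X ≤ 118.25) = 0.602036

This means there's approximately a 60.2% chance that X is at most 118.25.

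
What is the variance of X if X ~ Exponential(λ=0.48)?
4.3403

We have X ~ Exponential(λ=0.48).

For an Exponential distribution with λ=0.48:
Var(X) = 4.3403

The variance measures the spread of the distribution around the mean.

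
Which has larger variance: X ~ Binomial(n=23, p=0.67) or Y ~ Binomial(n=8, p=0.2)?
X has larger variance (5.0853 > 1.2800)

Compute the variance for each distribution:

X ~ Binomial(n=23, p=0.67):
Var(X) = 5.0853

Y ~ Binomial(n=8, p=0.2):
Var(Y) = 1.2800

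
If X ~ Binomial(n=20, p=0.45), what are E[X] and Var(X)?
E[X] = 9.0000, Var(X) = 4.9500

We have X ~ Binomial(n=20, p=0.45).

For a Binomial distribution with n=20, p=0.45:

Expected value:
E[X] = 9.0000

Variance:
Var(X) = 4.9500

Standard deviation:
σ = √Var(X) = 2.2249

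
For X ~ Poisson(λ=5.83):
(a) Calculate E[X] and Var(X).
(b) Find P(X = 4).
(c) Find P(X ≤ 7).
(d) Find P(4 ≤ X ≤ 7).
(a) E[X] = 5.8300, Var(X) = 5.8300
(b) P(X = 4) = 0.141425
(c) P(X ≤ 7) = 0.767035
(d) P(4 ≤ X ≤ 7) = 0.600004

We have X ~ Poisson(λ=5.83).

(a) Moments:
E[X] = 5.8300
Var(X) = 5.8300
σ = √Var(X) = 2.4145

(b) Point probability using PMF:
P(X = 4) = 0.141425

(c) Cumulative probability using CDF:
P(X ≤ 7) = F(7) = 0.767035

(d) Range probability:
P(4 ≤ X ≤ 7) = P(X ≤ 7) - P(X ≤ 3)
                   = F(7) - F(3)
                   = 0.767035 - 0.167031
                   = 0.600004

This means approximately 60.0% of outcomes fall in the interval [4, 7].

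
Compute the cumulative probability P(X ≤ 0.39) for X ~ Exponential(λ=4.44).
0.822999

We have X ~ Exponential(λ=4.44).

The CDF gives us P(X ≤ k).

Using the CDF:
P(X ≤ 0.39) = 0.822999

This means there's approximately a 82.3% chance that X is at most 0.39.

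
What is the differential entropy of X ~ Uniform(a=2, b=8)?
1.7918 nats

We have X ~ Uniform(a=2, b=8).

The differential entropy measures the uncertainty or information content of the distribution.

For a Uniform distribution with a=2, b=8:
h(X) = 1.7918 nats

(In bits, this would be 2.5850 bits.)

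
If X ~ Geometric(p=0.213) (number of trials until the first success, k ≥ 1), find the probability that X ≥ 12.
0.071734

We have X ~ Geometric(p=0.213) (number of trials until the first success, k ≥ 1).

For discrete distributions, P(X ≥ 12) = 1 - P(X ≤ 11).

P(X ≤ 11) = 0.928266
P(X ≥ 12) = 1 - 0.928266 = 0.071734

So there's approximately a 7.2% chance that X is at least 12.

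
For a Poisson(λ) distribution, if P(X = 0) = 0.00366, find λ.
λ = 5.6103

For a Poisson(λ) distribution, the PMF at 0 is:
P(X = 0) = λ^0 e^(-λ) / 0! = e^(-λ)

Given P(X = 0) = 0.00366:
e^(-λ) = 0.00366
-λ = ln(0.00366)
λ = -ln(0.00366) = 5.6103

Verification: e^(-5.6103) = 0.00366 ✓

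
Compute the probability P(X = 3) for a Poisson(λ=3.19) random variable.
0.222752

We have X ~ Poisson(λ=3.19).

For a Poisson distribution, the PMF gives us the probability of each outcome.

Using the PMF formula:
P(X = 3) = 0.222752

Rounded to 4 decimal places: 0.2228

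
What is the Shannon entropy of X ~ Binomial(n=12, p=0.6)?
1.9456 nats

We have X ~ Binomial(n=12, p=0.6).

The Shannon entropy measures the uncertainty or information content of the distribution.

For a Binomial distribution with n=12, p=0.6:
H(X) = 1.9456 nats

(In bits, this would be 2.8069 bits.)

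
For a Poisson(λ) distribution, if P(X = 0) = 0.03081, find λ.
λ = 3.4799

For a Poisson(λ) distribution, the PMF at 0 is:
P(X = 0) = λ^0 e^(-λ) / 0! = e^(-λ)

Given P(X = 0) = 0.03081:
e^(-λ) = 0.03081
-λ = ln(0.03081)
λ = -ln(0.03081) = 3.4799

Verification: e^(-3.4799) = 0.03081 ✓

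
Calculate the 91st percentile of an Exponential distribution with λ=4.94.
0.4874

We have X ~ Exponential(λ=4.94).

We want to find x such that P(X ≤ x) = 0.91.

This is the 91st percentile, which means 91% of values fall below this point.

Using the inverse CDF (quantile function):
x = F⁻¹(0.91) = 0.4874

Verification: P(X ≤ 0.4874) = 0.91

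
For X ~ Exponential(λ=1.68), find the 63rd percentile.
0.5918

We have X ~ Exponential(λ=1.68).

We want to find x such that P(X ≤ x) = 0.63.

This is the 63rd percentile, which means 63% of values fall below this point.

Using the inverse CDF (quantile function):
x = F⁻¹(0.63) = 0.5918

Verification: P(X ≤ 0.5918) = 0.63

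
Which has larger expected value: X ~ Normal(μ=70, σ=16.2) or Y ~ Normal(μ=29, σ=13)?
X has larger mean (70.0000 > 29.0000)

Compute the expected value for each distribution:

X ~ Normal(μ=70, σ=16.2):
E[X] = 70.0000

Y ~ Normal(μ=29, σ=13):
E[Y] = 29.0000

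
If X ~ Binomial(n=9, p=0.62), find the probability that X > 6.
0.271277

We have X ~ Binomial(n=9, p=0.62).

P(X > 6) = 1 - P(X ≤ 6)
                = 1 - F(6)
                = 1 - 0.728723
                = 0.271277

So there's approximately a 27.1% chance that X exceeds 6.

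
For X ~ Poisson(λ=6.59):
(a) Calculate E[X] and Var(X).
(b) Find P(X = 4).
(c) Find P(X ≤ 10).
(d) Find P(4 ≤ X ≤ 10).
(a) E[X] = 6.5900, Var(X) = 6.5900
(b) P(X = 4) = 0.107977
(c) P(X ≤ 10) = 0.928019
(d) P(4 ≤ X ≤ 10) = 0.822215

We have X ~ Poisson(λ=6.59).

(a) Moments:
E[X] = 6.5900
Var(X) = 6.5900
σ = √Var(X) = 2.5671

(b) Point probability using PMF:
P(X = 4) = 0.107977

(c) Cumulative probability using CDF:
P(X ≤ 10) = F(10) = 0.928019

(d) Range probability:
P(4 ≤ X ≤ 10) = P(X ≤ 10) - P(X ≤ 3)
                   = F(10) - F(3)
                   = 0.928019 - 0.105805
                   = 0.822215

This means approximately 82.2% of outcomes fall in the interval [4, 10].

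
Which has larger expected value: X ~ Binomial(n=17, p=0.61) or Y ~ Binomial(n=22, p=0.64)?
Y has larger mean (14.0800 > 10.3700)

Compute the expected value for each distribution:

X ~ Binomial(n=17, p=0.61):
E[X] = 10.3700

Y ~ Binomial(n=22, p=0.64):
E[Y] = 14.0800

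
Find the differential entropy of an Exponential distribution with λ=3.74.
-0.3191 nats

We have X ~ Exponential(λ=3.74).

The differential entropy measures the uncertainty or information content of the distribution.

For an Exponential distribution with λ=3.74:
h(X) = -0.3191 nats

(In bits, this would be -0.4603 bits.)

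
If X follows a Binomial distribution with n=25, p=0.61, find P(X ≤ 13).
0.234568

We have X ~ Binomial(n=25, p=0.61).

The CDF gives us P(X ≤ k).

Using the CDF:
P(X ≤ 13) = 0.234568

This means there's approximately a 23.5% chance that X is at most 13.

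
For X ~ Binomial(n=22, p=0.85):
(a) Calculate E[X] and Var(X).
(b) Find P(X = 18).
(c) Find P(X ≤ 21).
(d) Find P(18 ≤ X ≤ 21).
(a) E[X] = 18.7000, Var(X) = 2.8050
(b) P(X = 18) = 0.198664
(c) P(X ≤ 21) = 0.971996
(d) P(18 ≤ X ≤ 21) = 0.745841

We have X ~ Binomial(n=22, p=0.85).

(a) Moments:
E[X] = 18.7000
Var(X) = 2.8050
σ = √Var(X) = 1.6748

(b) Point probability using PMF:
P(X = 18) = 0.198664

(c) Cumulative probability using CDF:
P(X ≤ 21) = F(21) = 0.971996

(d) Range probability:
P(18 ≤ X ≤ 21) = P(X ≤ 21) - P(X ≤ 17)
                   = F(21) - F(17)
                   = 0.971996 - 0.226156
                   = 0.745841

This means approximately 74.6% of outcomes fall in the interval [18, 21].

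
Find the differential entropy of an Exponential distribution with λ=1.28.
0.7531 nats

We have X ~ Exponential(λ=1.28).

The differential entropy measures the uncertainty or information content of the distribution.

For an Exponential distribution with λ=1.28:
h(X) = 0.7531 nats

(In bits, this would be 1.0866 bits.)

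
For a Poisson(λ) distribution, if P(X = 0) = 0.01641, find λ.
λ = 4.1099

For a Poisson(λ) distribution, the PMF at 0 is:
P(X = 0) = λ^0 e^(-λ) / 0! = e^(-λ)

Given P(X = 0) = 0.01641:
e^(-λ) = 0.01641
-λ = ln(0.01641)
λ = -ln(0.01641) = 4.1099

Verification: e^(-4.1099) = 0.01641 ✓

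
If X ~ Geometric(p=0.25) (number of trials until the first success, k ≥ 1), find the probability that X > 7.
0.133484

We have X ~ Geometric(p=0.25) (number of trials until the first success, k ≥ 1).

P(X > 7) = 1 - P(X ≤ 7)
                = 1 - F(7)
                = 1 - 0.866516
                = 0.133484

So there's approximately a 13.3% chance that X exceeds 7.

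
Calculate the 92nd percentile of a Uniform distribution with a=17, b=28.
27.1200

We have X ~ Uniform(a=17, b=28).

We want to find x such that P(X ≤ x) = 0.92.

This is the 92nd percentile, which means 92% of values fall below this point.

Using the inverse CDF (quantile function):
x = F⁻¹(0.92) = 27.1200

Verification: P(X ≤ 27.1200) = 0.92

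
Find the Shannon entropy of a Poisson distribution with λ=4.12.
2.1024 nats

We have X ~ Poisson(λ=4.12).

The Shannon entropy measures the uncertainty or information content of the distribution.

For a Poisson distribution with λ=4.12:
H(X) = 2.1024 nats

(In bits, this would be 3.0331 bits.)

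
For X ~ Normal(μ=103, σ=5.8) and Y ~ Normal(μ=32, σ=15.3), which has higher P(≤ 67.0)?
Y has higher probability (P(Y ≤ 67.0) = 0.9889 > P(X ≤ 67.0) = 0.0000)

Compute P(≤ 67.0) for each distribution:

X ~ Normal(μ=103, σ=5.8):
P(X ≤ 67.0) = 0.0000

Y ~ Normal(μ=32, σ=15.3):
P(Y ≤ 67.0) = 0.9889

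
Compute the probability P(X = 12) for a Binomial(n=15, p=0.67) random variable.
0.133798

We have X ~ Binomial(n=15, p=0.67).

For a Binomial distribution, the PMF gives us the probability of each outcome.

Using the PMF formula:
P(X = 12) = 0.133798

Rounded to 4 decimal places: 0.1338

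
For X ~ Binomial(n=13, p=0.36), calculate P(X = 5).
0.219044

We have X ~ Binomial(n=13, p=0.36).

For a Binomial distribution, the PMF gives us the probability of each outcome.

Using the PMF formula:
P(X = 5) = 0.219044

Rounded to 4 decimal places: 0.2190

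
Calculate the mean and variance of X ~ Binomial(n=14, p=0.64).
E[X] = 8.9600, Var(X) = 3.2256

We have X ~ Binomial(n=14, p=0.64).

For a Binomial distribution with n=14, p=0.64:

Expected value:
E[X] = 8.9600

Variance:
Var(X) = 3.2256

Standard deviation:
σ = √Var(X) = 1.7960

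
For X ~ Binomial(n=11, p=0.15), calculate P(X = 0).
0.167343

We have X ~ Binomial(n=11, p=0.15).

For a Binomial distribution, the PMF gives us the probability of each outcome.

Using the PMF formula:
P(X = 0) = 0.167343

Rounded to 4 decimal places: 0.1673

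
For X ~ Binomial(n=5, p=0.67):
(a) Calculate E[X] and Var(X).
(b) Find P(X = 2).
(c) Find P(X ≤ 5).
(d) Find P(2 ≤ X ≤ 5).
(a) E[X] = 3.3500, Var(X) = 1.1055
(b) P(X = 2) = 0.161321
(c) P(X ≤ 5) = 1.000000
(d) P(2 ≤ X ≤ 5) = 0.956358

We have X ~ Binomial(n=5, p=0.67).

(a) Moments:
E[X] = 3.3500
Var(X) = 1.1055
σ = √Var(X) = 1.0514

(b) Point probability using PMF:
P(X = 2) = 0.161321

(c) Cumulative probability using CDF:
P(X ≤ 5) = F(5) = 1.000000

(d) Range probability:
P(2 ≤ X ≤ 5) = P(X ≤ 5) - P(X ≤ 1)
                   = F(5) - F(1)
                   = 1.000000 - 0.043642
                   = 0.956358

This means approximately 95.6% of outcomes fall in the interval [2, 5].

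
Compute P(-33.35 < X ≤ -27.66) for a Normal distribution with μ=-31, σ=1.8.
0.872390

We have X ~ Normal(μ=-31, σ=1.8).

To find P(-33.35 < X ≤ -27.66), we use:
P(-33.35 < X ≤ -27.66) = P(X ≤ -27.66) - P(X ≤ -33.35)
                 = F(-27.66) - F(-33.35)
                 = 0.968242 - 0.095852
                 = 0.872390

So there's approximately a 87.2% chance that X falls in this range.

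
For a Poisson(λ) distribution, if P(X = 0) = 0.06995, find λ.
λ = 2.6600

For a Poisson(λ) distribution, the PMF at 0 is:
P(X = 0) = λ^0 e^(-λ) / 0! = e^(-λ)

Given P(X = 0) = 0.06995:
e^(-λ) = 0.06995
-λ = ln(0.06995)
λ = -ln(0.06995) = 2.6600

Verification: e^(-2.6600) = 0.06995 ✓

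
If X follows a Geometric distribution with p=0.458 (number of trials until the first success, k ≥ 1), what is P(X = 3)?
0.134544

We have X ~ Geometric(p=0.458) (number of trials until the first success, k ≥ 1).

For a Geometric distribution, the PMF gives us the probability of each outcome.

Using the PMF formula:
P(X = 3) = 0.134544

Rounded to 4 decimal places: 0.1345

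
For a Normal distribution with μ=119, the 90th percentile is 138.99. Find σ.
σ = 15.5983

For X ~ Normal(μ, σ), the p-th percentile satisfies x = μ + z_p × σ,
where z_p = Φ⁻¹(p) is the standard normal quantile.

Step 1: z_{0.9} = Φ⁻¹(0.9) = 1.2816

Step 2: Solve for σ:
138.99 = 119 + 1.2816 × σ
σ = (138.99 - 119) / 1.2816
σ = 19.99 / 1.2816
σ = 15.5983

Verification: μ + z × σ = 119 + 1.2816 × 15.5983 = 138.99 ✓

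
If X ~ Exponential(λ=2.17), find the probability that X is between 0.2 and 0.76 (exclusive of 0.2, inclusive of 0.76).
0.455709

We have X ~ Exponential(λ=2.17).

To find P(0.2 < X ≤ 0.76), we use:
P(0.2 < X ≤ 0.76) = P(X ≤ 0.76) - P(X ≤ 0.2)
                 = F(0.76) - F(0.2)
                 = 0.807796 - 0.352088
                 = 0.455709

So there's approximately a 45.6% chance that X falls in this range.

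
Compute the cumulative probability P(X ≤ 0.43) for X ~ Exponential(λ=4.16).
0.832839

We have X ~ Exponential(λ=4.16).

The CDF gives us P(X ≤ k).

Using the CDF:
P(X ≤ 0.43) = 0.832839

This means there's approximately a 83.3% chance that X is at most 0.43.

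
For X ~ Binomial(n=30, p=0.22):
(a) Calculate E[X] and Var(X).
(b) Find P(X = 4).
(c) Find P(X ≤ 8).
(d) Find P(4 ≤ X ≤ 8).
(a) E[X] = 6.6000, Var(X) = 5.1480
(b) P(X = 4) = 0.100457
(c) P(X ≤ 8) = 0.802460
(d) P(4 ≤ X ≤ 8) = 0.724170

We have X ~ Binomial(n=30, p=0.22).

(a) Moments:
E[X] = 6.6000
Var(X) = 5.1480
σ = √Var(X) = 2.2689

(b) Point probability using PMF:
P(X = 4) = 0.100457

(c) Cumulative probability using CDF:
P(X ≤ 8) = F(8) = 0.802460

(d) Range probability:
P(4 ≤ X ≤ 8) = P(X ≤ 8) - P(X ≤ 3)
                   = F(8) - F(3)
                   = 0.802460 - 0.078289
                   = 0.724170

This means approximately 72.4% of outcomes fall in the interval [4, 8].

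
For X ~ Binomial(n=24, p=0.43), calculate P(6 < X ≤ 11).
0.633971

We have X ~ Binomial(n=24, p=0.43).

To find P(6 < X ≤ 11), we use:
P(6 < X ≤ 11) = P(X ≤ 11) - P(X ≤ 6)
                 = F(11) - F(6)
                 = 0.688869 - 0.054899
                 = 0.633971

So there's approximately a 63.4% chance that X falls in this range.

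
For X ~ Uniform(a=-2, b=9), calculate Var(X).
10.0833

We have X ~ Uniform(a=-2, b=9).

For a Uniform distribution with a=-2, b=9:
Var(X) = 10.0833

The variance measures the spread of the distribution around the mean.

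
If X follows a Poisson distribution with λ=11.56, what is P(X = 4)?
0.007099

We have X ~ Poisson(λ=11.56).

For a Poisson distribution, the PMF gives us the probability of each outcome.

Using the PMF formula:
P(X = 4) = 0.007099

Rounded to 4 decimal places: 0.0071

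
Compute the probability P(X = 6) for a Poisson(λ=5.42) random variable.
0.155879

We have X ~ Poisson(λ=5.42).

For a Poisson distribution, the PMF gives us the probability of each outcome.

Using the PMF formula:
P(X = 6) = 0.155879

Rounded to 4 decimal places: 0.1559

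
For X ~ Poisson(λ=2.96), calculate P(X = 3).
0.223982

We have X ~ Poisson(λ=2.96).

For a Poisson distribution, the PMF gives us the probability of each outcome.

Using the PMF formula:
P(X = 3) = 0.223982

Rounded to 4 decimal places: 0.2240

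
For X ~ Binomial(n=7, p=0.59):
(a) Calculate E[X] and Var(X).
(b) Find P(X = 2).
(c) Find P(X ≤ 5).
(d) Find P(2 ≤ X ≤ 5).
(a) E[X] = 4.1300, Var(X) = 1.6933
(b) P(X = 2) = 0.084692
(c) P(X ≤ 5) = 0.854055
(d) P(2 ≤ X ≤ 5) = 0.832490

We have X ~ Binomial(n=7, p=0.59).

(a) Moments:
E[X] = 4.1300
Var(X) = 1.6933
σ = √Var(X) = 1.3013

(b) Point probability using PMF:
P(X = 2) = 0.084692

(c) Cumulative probability using CDF:
P(X ≤ 5) = F(5) = 0.854055

(d) Range probability:
P(2 ≤ X ≤ 5) = P(X ≤ 5) - P(X ≤ 1)
                   = F(5) - F(1)
                   = 0.854055 - 0.021565
                   = 0.832490

This means approximately 83.2% of outcomes fall in the interval [2, 5].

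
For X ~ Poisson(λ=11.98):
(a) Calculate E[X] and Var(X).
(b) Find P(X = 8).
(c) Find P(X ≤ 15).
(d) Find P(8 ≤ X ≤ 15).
(a) E[X] = 11.9800, Var(X) = 11.9800
(b) P(X = 8) = 0.065961
(c) P(X ≤ 15) = 0.845860
(d) P(8 ≤ X ≤ 15) = 0.755478

We have X ~ Poisson(λ=11.98).

(a) Moments:
E[X] = 11.9800
Var(X) = 11.9800
σ = √Var(X) = 3.4612

(b) Point probability using PMF:
P(X = 8) = 0.065961

(c) Cumulative probability using CDF:
P(X ≤ 15) = F(15) = 0.845860

(d) Range probability:
P(8 ≤ X ≤ 15) = P(X ≤ 15) - P(X ≤ 7)
                   = F(15) - F(7)
                   = 0.845860 - 0.090382
                   = 0.755478

This means approximately 75.5% of outcomes fall in the interval [8, 15].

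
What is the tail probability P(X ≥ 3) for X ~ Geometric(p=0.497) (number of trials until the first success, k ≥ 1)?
0.253009

We have X ~ Geometric(p=0.497) (number of trials until the first success, k ≥ 1).

For discrete distributions, P(X ≥ 3) = 1 - P(X ≤ 2).

P(X ≤ 2) = 0.746991
P(X ≥ 3) = 1 - 0.746991 = 0.253009

So there's approximately a 25.3% chance that X is at least 3.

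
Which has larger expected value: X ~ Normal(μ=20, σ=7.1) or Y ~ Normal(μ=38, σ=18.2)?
Y has larger mean (38.0000 > 20.0000)

Compute the expected value for each distribution:

X ~ Normal(μ=20, σ=7.1):
E[X] = 20.0000

Y ~ Normal(μ=38, σ=18.2):
E[Y] = 38.0000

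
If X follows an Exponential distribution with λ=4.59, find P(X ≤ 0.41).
0.847700

We have X ~ Exponential(λ=4.59).

The CDF gives us P(X ≤ k).

Using the CDF:
P(X ≤ 0.41) = 0.847700

This means there's approximately a 84.8% chance that X is at most 0.41.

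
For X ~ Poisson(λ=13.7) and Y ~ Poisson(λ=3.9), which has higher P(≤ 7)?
Y has higher probability (P(Y ≤ 7) = 0.9546 > P(X ≤ 7) = 0.0372)

Compute P(≤ 7) for each distribution:

X ~ Poisson(λ=13.7):
P(X ≤ 7) = 0.0372

Y ~ Poisson(λ=3.9):
P(Y ≤ 7) = 0.9546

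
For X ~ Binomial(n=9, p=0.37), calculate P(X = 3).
0.266028

We have X ~ Binomial(n=9, p=0.37).

For a Binomial distribution, the PMF gives us the probability of each outcome.

Using the PMF formula:
P(X = 3) = 0.266028

Rounded to 4 decimal places: 0.2660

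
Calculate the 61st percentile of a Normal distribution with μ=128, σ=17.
132.7484

We have X ~ Normal(μ=128, σ=17).

We want to find x such that P(X ≤ x) = 0.61.

This is the 61st percentile, which means 61% of values fall below this point.

Using the inverse CDF (quantile function):
x = F⁻¹(0.61) = 132.7484

Verification: P(X ≤ 132.7484) = 0.61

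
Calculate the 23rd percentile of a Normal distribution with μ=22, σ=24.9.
3.6027

We have X ~ Normal(μ=22, σ=24.9).

We want to find x such that P(X ≤ x) = 0.23.

This is the 23rd percentile, which means 23% of values fall below this point.

Using the inverse CDF (quantile function):
x = F⁻¹(0.23) = 3.6027

Verification: P(X ≤ 3.6027) = 0.23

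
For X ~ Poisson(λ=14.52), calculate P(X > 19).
0.099744

We have X ~ Poisson(λ=14.52).

P(X > 19) = 1 - P(X ≤ 19)
                = 1 - F(19)
                = 1 - 0.900256
                = 0.099744

So there's approximately a 10.0% chance that X exceeds 19.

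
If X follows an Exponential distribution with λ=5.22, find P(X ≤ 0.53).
0.937125

We have X ~ Exponential(λ=5.22).

The CDF gives us P(X ≤ k).

Using the CDF:
P(X ≤ 0.53) = 0.937125

This means there's approximately a 93.7% chance that X is at most 0.53.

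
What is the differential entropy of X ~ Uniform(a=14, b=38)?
3.1781 nats

We have X ~ Uniform(a=14, b=38).

The differential entropy measures the uncertainty or information content of the distribution.

For a Uniform distribution with a=14, b=38:
h(X) = 3.1781 nats

(In bits, this would be 4.5850 bits.)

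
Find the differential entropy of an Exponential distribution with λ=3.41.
-0.2267 nats

We have X ~ Exponential(λ=3.41).

The differential entropy measures the uncertainty or information content of the distribution.

For an Exponential distribution with λ=3.41:
h(X) = -0.2267 nats

(In bits, this would be -0.3271 bits.)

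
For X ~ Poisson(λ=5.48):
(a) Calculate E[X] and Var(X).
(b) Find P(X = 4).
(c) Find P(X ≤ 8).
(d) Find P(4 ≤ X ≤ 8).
(a) E[X] = 5.4800, Var(X) = 5.4800
(b) P(X = 4) = 0.156667
(c) P(X ≤ 8) = 0.896046
(d) P(4 ≤ X ≤ 8) = 0.692070

We have X ~ Poisson(λ=5.48).

(a) Moments:
E[X] = 5.4800
Var(X) = 5.4800
σ = √Var(X) = 2.3409

(b) Point probability using PMF:
P(X = 4) = 0.156667

(c) Cumulative probability using CDF:
P(X ≤ 8) = F(8) = 0.896046

(d) Range probability:
P(4 ≤ X ≤ 8) = P(X ≤ 8) - P(X ≤ 3)
                   = F(8) - F(3)
                   = 0.896046 - 0.203976
                   = 0.692070

This means approximately 69.2% of outcomes fall in the interval [4, 8].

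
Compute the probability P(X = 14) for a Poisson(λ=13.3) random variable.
0.104087

We have X ~ Poisson(λ=13.3).

For a Poisson distribution, the PMF gives us the probability of each outcome.

Using the PMF formula:
P(X = 14) = 0.104087

Rounded to 4 decimal places: 0.1041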